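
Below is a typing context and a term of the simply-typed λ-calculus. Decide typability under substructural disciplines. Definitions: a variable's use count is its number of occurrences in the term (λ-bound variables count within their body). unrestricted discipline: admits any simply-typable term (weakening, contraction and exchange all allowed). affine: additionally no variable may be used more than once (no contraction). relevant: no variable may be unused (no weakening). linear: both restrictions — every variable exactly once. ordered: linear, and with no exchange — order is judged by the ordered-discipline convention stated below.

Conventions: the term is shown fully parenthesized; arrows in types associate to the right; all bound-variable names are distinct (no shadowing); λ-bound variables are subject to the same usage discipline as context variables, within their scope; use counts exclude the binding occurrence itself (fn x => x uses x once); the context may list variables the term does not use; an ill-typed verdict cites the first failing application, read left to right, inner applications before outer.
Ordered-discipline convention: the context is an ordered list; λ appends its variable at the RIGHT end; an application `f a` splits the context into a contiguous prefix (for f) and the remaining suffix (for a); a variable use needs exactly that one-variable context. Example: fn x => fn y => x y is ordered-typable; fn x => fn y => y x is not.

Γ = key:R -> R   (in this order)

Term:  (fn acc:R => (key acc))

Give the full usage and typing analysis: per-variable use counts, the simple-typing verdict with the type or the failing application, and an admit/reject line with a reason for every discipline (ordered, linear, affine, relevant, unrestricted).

counts: key: 1, acc [bound]: 1
order of uses: key, acc
typing: well-typed at R -> R
ordered: ✓ — single-use (key, acc), ordered derivation ok
linear: ✓ — exactly-once usage across key, acc
affine: ✓ — none of key, acc used more than once
relevant: ✓ — none of key, acc goes unused
unrestricted: ✓ — well-typed at R -> R; no restrictions here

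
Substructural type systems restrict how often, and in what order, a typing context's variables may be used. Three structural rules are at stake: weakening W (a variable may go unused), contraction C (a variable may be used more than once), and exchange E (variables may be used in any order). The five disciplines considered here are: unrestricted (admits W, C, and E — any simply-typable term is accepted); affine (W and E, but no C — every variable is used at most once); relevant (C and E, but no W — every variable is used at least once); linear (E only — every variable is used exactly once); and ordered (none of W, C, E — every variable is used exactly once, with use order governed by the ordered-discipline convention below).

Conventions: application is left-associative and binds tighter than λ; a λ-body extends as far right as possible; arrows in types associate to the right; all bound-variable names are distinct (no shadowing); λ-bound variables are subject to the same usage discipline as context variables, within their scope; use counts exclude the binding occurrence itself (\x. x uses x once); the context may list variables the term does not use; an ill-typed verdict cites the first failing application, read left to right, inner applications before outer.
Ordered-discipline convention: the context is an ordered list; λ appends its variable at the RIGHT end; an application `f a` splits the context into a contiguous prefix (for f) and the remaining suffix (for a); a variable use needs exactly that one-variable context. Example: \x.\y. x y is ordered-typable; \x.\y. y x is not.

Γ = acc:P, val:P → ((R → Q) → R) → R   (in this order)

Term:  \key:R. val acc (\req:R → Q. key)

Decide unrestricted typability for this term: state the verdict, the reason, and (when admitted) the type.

yes — typability at R → R is all that's needed; term : R → R
usage: acc: 1, val: 1, key (bound): 1, req (bound): 0
use order (left to right): val, acc, key
typing: well-typed — term : R → R
across the five disciplines: ordered ✗; linear ✗; affine ✓; relevant ✗; unrestricted ✓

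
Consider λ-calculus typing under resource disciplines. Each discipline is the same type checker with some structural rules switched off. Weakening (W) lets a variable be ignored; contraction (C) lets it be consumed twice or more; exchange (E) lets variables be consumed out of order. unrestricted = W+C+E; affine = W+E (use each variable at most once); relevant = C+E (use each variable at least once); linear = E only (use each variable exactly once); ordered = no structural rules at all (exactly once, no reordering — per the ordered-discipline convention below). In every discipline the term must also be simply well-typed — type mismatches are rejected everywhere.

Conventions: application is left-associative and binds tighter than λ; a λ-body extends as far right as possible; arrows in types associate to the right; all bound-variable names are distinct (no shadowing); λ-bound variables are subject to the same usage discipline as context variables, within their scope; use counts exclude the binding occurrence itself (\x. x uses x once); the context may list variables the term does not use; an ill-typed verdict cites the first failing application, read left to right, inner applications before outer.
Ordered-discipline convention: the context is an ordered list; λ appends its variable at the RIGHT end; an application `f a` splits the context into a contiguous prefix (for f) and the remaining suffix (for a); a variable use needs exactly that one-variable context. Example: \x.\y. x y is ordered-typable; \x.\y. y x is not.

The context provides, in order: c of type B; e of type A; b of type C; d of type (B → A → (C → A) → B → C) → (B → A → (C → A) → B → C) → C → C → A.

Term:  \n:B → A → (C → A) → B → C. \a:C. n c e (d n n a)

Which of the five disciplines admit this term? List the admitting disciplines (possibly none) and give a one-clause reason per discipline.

admitted by: unrestricted
usage: c: 1×, e: 1×, b: 0×, d: 1×, n [bound]: 3×, a [bound]: 1×
order of uses: n, c, e, d, n, n, a
typing: well-typed at (B → A → (C → A) → B → C) → C → B → C
ordered ✗ (n ×3 used more than once (contraction); b left unused)
linear ✗ (n ×3 used more than once (contraction); b left unused)
affine ✗ (n ×3 used more than once (contraction))
relevant ✗ (b left unused)
unrestricted ✓ (type-checks ((B → A → (C → A) → B → C) → C → B → C) and nothing is barred)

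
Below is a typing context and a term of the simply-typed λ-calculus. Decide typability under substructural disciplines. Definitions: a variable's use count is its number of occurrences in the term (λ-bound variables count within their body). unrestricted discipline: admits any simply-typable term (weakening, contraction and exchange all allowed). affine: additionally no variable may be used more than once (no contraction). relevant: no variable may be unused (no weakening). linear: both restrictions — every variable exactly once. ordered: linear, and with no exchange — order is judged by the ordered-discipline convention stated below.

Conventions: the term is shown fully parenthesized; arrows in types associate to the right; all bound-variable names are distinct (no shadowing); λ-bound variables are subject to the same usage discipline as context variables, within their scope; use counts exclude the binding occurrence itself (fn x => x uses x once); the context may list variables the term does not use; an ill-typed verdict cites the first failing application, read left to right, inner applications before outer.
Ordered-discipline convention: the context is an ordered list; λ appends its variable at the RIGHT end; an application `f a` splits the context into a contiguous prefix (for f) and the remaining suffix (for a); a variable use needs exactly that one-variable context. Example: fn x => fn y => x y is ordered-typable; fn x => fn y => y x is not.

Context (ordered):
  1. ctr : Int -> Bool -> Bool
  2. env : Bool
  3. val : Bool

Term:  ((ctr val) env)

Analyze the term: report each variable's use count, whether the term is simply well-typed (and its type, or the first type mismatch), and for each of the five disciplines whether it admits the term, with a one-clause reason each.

variable uses: ctr=1; env=1; val=1
order of uses: ctr, val, env
typing: ill-typed: an argument Bool mismatches the expected Int
ordered: ✗ — the type mismatch rejects it
linear: ✗ — not simply typable
affine: ✗ — fails simple typing
relevant: ✗ — a type mismatch blocks all five
unrestricted: ✗ — the type mismatch rejects it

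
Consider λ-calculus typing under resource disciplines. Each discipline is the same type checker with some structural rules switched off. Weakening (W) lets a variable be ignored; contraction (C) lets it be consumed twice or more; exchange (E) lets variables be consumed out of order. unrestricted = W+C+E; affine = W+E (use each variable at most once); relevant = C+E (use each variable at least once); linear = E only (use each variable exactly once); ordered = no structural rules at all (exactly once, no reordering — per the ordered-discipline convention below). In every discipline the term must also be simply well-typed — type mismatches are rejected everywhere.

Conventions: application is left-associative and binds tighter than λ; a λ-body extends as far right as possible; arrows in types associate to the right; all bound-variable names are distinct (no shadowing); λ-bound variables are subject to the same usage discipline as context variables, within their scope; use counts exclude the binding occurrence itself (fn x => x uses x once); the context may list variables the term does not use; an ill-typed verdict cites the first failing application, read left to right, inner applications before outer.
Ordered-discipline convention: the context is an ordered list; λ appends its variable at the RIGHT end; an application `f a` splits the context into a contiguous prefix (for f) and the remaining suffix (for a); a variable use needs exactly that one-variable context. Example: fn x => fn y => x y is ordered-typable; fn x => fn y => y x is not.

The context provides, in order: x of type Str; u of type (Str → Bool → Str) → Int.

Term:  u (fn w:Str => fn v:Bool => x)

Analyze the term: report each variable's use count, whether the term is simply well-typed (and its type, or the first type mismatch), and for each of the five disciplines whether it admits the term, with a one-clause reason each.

use counts: x: 1; u: 1; w (λ-bound): 0; v (λ-bound): 0
order of uses: u, x
typing: ✓ — Int
ordered ✗ (w, v left unused)
linear ✗ (w, v left unused)
affine ✓ (x, u, w, v: no repeats, contraction unneeded)
relevant ✗ (w, v left unused)
unrestricted ✓ (typability at Int is all that's needed)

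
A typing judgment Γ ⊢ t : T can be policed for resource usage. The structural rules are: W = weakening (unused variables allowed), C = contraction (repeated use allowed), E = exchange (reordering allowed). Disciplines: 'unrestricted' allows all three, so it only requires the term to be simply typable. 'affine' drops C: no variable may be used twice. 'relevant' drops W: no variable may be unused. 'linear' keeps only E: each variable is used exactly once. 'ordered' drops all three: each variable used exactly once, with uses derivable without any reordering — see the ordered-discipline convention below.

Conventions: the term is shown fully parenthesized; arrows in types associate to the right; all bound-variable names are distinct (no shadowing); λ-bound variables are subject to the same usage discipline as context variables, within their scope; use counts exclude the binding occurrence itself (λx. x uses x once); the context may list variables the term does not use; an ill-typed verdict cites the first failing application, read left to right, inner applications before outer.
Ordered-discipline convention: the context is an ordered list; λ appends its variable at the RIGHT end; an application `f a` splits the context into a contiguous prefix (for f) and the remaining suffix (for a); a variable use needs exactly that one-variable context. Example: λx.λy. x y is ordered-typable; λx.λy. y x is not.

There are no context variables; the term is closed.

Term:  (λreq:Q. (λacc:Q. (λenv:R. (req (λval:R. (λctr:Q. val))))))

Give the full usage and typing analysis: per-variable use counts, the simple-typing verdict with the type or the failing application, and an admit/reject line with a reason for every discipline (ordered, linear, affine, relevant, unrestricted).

usage: req (bound) ×1; acc (bound) ×0; env (bound) ×0; val (bound) ×1; ctr (bound) ×0
use order (left to right): req, val
typing: ill-typed: applying a non-function (Q)
ordered: ✗ — the type mismatch rejects it
linear: ✗ — not simply typable
affine: ✗ — fails simple typing
relevant: ✗ — a type mismatch blocks all five
unrestricted: ✗ — the type mismatch rejects it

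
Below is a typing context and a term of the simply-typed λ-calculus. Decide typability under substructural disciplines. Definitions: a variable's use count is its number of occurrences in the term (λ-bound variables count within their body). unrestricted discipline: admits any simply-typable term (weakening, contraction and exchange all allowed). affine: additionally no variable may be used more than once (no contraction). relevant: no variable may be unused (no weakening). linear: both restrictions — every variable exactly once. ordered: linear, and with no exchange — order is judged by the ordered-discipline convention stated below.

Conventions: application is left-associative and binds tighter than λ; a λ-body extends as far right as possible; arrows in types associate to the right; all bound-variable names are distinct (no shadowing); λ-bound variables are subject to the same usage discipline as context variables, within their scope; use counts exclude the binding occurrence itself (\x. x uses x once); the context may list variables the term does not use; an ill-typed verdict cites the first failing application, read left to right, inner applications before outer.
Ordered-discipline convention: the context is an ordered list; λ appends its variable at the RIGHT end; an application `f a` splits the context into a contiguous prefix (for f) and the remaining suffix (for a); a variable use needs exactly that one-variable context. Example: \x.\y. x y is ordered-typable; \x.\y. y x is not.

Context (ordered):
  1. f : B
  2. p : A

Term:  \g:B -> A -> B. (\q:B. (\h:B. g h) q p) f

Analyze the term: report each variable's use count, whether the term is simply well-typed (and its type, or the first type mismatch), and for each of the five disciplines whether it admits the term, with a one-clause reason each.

usage: f: 1×, p: 1×, g (λ-bound): 1×, q (λ-bound): 1×, h (λ-bound): 1×
uses in reading order: g, h, q, p, f
typing: the term checks, with type (B -> A -> B) -> B
ordered: ✗ — no ordered split (uses run g, h, q, p, f)
linear: ✓ — single use per variable (f, p, g, q, h)
affine: ✓ — at most one use each (f, p, g, q, h)
relevant: ✓ — every one of f, p, g, q, h appears
unrestricted: ✓ — simply typable at (B -> A -> B) -> B; W, C, E all held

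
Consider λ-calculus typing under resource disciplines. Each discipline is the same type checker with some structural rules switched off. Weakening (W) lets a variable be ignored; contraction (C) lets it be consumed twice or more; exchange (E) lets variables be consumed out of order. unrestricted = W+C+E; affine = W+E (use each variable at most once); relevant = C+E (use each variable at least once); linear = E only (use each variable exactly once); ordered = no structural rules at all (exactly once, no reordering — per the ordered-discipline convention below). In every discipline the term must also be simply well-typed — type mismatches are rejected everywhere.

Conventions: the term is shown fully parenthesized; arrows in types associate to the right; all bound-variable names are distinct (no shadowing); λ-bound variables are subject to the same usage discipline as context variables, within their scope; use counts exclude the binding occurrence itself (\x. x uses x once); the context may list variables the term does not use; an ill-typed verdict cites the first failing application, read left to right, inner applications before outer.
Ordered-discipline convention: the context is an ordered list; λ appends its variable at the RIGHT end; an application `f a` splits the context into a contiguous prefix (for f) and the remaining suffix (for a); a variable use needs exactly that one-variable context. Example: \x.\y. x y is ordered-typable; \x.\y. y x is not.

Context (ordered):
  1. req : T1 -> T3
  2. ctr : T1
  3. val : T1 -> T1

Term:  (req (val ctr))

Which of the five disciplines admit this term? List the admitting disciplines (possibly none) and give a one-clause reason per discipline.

admitted in: linear, affine, relevant, unrestricted
counts: req: 1; ctr: 1; val: 1
left-to-right use order: req, val, ctr
typing: the term checks, with type T3
ordered: ✗, no contiguous prefix/suffix split fits req, val, ctr
linear: ✓, single use per variable (req, ctr, val)
affine: ✓, at most one use each (req, ctr, val)
relevant: ✓, at least one use each (req, ctr, val)
unrestricted: ✓, simply typable at T3; W, C, E all held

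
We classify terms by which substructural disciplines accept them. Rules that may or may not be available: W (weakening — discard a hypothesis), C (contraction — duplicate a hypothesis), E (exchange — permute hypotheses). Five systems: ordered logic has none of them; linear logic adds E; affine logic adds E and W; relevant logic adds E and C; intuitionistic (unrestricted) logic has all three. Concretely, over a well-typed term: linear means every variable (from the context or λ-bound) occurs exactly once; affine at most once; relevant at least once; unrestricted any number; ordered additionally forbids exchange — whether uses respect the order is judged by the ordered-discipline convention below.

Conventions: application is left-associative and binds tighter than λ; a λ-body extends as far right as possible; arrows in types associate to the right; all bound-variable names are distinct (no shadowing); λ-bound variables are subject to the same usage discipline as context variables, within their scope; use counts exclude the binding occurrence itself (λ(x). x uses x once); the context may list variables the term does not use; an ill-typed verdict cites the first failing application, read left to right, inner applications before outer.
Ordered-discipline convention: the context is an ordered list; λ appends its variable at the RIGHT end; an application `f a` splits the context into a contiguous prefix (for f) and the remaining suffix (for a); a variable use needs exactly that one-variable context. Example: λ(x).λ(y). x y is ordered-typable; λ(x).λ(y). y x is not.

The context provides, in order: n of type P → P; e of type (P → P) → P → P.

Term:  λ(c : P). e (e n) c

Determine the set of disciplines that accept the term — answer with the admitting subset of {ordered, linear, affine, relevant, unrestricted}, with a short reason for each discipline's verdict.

admitting disciplines: relevant, unrestricted
usage: n=1, e=2, c [bound]=1
use order (left to right): e, e, n, c
typing: well-typed at P → P
ordered: ✗ — e ×2 used more than once (contraction)
linear: ✗ — e ×2 used more than once (contraction)
affine: ✗ — e ×2 used more than once (contraction)
relevant: ✓ — every one of n, e, c appears
unrestricted: ✓ — typability at P → P is all that's needed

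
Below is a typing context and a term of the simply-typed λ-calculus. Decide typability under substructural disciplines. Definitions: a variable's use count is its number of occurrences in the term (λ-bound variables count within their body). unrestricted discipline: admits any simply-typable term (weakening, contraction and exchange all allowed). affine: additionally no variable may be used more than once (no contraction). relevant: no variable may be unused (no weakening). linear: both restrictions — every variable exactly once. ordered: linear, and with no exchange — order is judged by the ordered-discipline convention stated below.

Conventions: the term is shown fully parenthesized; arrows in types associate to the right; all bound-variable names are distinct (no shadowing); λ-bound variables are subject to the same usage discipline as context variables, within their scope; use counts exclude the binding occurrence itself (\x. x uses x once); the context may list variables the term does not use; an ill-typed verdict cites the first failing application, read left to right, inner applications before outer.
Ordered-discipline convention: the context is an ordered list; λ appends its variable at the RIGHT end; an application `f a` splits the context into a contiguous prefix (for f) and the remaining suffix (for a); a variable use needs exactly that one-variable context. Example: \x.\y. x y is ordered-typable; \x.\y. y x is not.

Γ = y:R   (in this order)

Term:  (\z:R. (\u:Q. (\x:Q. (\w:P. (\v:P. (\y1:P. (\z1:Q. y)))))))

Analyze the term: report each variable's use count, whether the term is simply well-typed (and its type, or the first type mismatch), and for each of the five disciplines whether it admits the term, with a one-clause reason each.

variable uses: y: 1, z (λ-bound): 0, u (λ-bound): 0, x (λ-bound): 0, w (λ-bound): 0, v (λ-bound): 0, y1 (λ-bound): 0, z1 (λ-bound): 0
uses in reading order: y
typing: ✓ — R → Q → Q → P → P → P → Q → R
ordered: ✗, unused: z, u, x, w, v, y1, z1 — weakening required
linear: ✗, unused: z, u, x, w, v, y1, z1 — weakening required
affine: ✓, none of y, z, u, x, w, v, y1, z1 used more than once
relevant: ✗, unused: z, u, x, w, v, y1, z1 — weakening required
unrestricted: ✓, simply typable at R → Q → Q → P → P → P → Q → R; W, C, E all held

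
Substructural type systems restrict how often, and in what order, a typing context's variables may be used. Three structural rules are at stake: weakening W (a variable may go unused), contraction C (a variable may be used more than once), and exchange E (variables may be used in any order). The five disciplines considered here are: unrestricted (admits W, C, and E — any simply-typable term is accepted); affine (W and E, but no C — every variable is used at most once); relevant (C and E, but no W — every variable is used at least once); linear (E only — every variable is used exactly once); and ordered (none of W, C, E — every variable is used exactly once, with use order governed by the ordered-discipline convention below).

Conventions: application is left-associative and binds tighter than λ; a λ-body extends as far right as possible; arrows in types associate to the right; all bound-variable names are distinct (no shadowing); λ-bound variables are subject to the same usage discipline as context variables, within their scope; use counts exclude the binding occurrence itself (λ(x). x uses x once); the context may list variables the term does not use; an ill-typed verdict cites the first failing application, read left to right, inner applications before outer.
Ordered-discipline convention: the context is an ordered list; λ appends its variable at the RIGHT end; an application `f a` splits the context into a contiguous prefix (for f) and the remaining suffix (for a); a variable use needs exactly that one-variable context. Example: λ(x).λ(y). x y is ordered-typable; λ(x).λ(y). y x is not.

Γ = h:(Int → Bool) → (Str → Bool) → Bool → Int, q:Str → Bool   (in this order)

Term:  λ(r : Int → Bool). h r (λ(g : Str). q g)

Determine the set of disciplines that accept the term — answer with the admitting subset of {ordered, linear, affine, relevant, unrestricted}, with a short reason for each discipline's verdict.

admitted in: linear, affine, relevant, unrestricted
usage: h: 1; q: 1; r (λ-bound): 1; g (λ-bound): 1
uses in reading order: h, r, q, g
typing: the term checks, with type (Int → Bool) → Bool → Int
ordered: ✗ — use order h, r, q, g needs exchange
linear: ✓ — each of h, q, r, g used exactly once
affine: ✓ — no duplicate uses among h, q, r, g
relevant: ✓ — h, q, r, g: all used, weakening unneeded
unrestricted: ✓ — simply typable at (Int → Bool) → Bool → Int; W, C, E all held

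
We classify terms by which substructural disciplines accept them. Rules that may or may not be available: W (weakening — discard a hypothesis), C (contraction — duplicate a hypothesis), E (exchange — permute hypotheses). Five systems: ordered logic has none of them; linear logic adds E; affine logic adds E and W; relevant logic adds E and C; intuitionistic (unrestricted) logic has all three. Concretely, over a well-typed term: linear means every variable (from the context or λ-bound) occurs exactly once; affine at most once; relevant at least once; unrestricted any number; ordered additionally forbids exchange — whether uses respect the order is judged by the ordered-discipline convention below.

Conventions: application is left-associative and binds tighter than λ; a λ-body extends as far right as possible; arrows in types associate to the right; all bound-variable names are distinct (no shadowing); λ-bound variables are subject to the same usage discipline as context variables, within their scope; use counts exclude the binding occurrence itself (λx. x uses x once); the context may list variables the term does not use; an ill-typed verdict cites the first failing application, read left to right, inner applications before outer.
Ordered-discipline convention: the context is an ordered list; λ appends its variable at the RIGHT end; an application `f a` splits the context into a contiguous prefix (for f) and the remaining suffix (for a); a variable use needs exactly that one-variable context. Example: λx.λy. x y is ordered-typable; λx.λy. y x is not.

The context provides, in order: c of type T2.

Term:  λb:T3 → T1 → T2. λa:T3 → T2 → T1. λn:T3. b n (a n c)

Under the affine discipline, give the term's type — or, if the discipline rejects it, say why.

not well-typed under affine — uses contraction: n ×2
use counts: c ×1; b [bound] ×1; a [bound] ×1; n [bound] ×2
uses in reading order: b, n, a, n, c
typing: the term checks, with type (T3 → T1 → T2) → (T3 → T2 → T1) → T3 → T2
across the five disciplines: ordered ✗ · linear ✗ · affine ✗ · relevant ✓ · unrestricted ✓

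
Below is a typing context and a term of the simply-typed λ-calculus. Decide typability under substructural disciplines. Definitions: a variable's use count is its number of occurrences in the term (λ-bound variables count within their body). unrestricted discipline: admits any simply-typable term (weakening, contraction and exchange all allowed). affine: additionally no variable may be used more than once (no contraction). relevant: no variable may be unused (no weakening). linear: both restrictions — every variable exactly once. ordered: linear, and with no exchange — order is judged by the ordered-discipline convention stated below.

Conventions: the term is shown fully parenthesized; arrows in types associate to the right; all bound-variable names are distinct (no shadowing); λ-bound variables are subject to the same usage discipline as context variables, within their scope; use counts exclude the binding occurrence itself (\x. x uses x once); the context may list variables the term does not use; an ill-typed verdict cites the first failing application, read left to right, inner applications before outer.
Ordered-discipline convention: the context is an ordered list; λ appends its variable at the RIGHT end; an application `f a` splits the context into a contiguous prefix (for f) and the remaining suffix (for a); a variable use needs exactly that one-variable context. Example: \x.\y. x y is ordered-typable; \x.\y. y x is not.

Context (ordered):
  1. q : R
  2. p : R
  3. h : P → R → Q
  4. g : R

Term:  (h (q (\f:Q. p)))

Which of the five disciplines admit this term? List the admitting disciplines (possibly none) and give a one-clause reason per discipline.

accepted by: none
variable uses: q ×1, p ×1, h ×1, g ×0, f [bound] ×0
use order (left to right): h, q, p
typing: ill-typed: non-arrow in function slot: R
ordered: ✗, fails simple typing
linear: ✗, a type mismatch blocks all five
affine: ✗, the type mismatch rejects it
relevant: ✗, not simply typable
unrestricted: ✗, fails simple typing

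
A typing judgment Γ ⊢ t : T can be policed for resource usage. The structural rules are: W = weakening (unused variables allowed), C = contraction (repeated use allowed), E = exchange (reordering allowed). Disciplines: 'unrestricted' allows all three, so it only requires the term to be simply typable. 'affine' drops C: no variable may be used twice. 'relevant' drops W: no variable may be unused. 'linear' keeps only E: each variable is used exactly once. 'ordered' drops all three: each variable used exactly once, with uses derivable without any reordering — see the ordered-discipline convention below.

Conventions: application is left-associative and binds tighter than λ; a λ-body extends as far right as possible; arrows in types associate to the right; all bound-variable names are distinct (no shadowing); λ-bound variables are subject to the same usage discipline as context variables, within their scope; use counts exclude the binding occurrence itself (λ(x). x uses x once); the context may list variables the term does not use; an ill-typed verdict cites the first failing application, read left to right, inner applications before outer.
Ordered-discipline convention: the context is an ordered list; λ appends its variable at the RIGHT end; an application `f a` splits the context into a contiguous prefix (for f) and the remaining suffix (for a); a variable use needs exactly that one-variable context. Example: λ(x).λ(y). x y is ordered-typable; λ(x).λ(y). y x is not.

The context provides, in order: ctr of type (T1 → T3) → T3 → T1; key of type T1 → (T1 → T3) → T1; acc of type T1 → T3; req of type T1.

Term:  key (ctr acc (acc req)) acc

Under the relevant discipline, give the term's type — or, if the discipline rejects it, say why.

term : T1
variable uses: ctr=1; key=1; acc=3; req=1
order of uses: key, ctr, acc, acc, req, acc
typing: the term checks, with type T1
summary: ordered ✗ · linear ✗ · affine ✗ · relevant ✓ · unrestricted ✓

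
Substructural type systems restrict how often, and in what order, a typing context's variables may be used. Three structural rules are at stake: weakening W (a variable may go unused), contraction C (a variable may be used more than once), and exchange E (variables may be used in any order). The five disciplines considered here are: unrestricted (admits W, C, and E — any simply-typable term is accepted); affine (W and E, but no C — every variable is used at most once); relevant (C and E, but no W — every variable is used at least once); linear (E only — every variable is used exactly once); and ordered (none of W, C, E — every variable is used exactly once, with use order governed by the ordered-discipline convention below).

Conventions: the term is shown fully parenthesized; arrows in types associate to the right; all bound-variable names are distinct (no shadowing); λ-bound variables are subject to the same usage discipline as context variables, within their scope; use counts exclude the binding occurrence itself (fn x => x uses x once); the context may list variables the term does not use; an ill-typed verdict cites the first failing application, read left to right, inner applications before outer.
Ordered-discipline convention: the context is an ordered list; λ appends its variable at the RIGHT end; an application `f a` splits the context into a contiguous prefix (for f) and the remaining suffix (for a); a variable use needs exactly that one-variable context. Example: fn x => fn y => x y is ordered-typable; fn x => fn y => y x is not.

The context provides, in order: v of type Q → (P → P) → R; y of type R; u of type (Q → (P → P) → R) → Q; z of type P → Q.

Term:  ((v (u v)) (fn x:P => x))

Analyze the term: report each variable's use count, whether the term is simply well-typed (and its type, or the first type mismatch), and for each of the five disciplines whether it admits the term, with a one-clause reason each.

use counts: v ×2; y ×0; u ×1; z ×0; x [bound] ×1
order of uses: v, u, v, x
typing: ✓ — R
ordered: ✗ — repeated use of v ×2; y, z left unused
linear: ✗ — repeated use of v ×2; y, z left unused
affine: ✗ — repeated use of v ×2
relevant: ✗ — y, z left unused
unrestricted: ✓ — typability at R is all that's needed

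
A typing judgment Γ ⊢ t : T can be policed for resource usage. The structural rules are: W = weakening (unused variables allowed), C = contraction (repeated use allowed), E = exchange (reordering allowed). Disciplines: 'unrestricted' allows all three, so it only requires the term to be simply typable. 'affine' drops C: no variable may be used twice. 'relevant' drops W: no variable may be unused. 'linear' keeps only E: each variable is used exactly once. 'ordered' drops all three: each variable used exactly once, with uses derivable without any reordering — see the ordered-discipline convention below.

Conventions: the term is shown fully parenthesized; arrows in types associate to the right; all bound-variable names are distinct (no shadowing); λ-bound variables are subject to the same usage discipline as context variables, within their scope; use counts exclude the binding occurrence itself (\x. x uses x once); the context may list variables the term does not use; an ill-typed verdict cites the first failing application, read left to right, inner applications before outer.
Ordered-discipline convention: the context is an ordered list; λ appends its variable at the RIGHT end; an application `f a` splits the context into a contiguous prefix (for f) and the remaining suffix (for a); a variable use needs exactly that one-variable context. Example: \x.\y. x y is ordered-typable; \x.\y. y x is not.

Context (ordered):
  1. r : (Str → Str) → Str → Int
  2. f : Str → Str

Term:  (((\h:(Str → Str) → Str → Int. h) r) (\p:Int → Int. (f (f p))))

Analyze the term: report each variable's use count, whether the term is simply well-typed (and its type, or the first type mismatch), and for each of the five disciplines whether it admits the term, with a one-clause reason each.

variable uses: r: 1; f: 2; h (λ-bound): 1; p (λ-bound): 1
uses in reading order: h, r, f, f, p
typing: ill-typed: an application expects Str but receives Int → Int
ordered: ✗ — a type mismatch blocks all five
linear: ✗ — the type mismatch rejects it
affine: ✗ — not simply typable
relevant: ✗ — fails simple typing
unrestricted: ✗ — a type mismatch blocks all five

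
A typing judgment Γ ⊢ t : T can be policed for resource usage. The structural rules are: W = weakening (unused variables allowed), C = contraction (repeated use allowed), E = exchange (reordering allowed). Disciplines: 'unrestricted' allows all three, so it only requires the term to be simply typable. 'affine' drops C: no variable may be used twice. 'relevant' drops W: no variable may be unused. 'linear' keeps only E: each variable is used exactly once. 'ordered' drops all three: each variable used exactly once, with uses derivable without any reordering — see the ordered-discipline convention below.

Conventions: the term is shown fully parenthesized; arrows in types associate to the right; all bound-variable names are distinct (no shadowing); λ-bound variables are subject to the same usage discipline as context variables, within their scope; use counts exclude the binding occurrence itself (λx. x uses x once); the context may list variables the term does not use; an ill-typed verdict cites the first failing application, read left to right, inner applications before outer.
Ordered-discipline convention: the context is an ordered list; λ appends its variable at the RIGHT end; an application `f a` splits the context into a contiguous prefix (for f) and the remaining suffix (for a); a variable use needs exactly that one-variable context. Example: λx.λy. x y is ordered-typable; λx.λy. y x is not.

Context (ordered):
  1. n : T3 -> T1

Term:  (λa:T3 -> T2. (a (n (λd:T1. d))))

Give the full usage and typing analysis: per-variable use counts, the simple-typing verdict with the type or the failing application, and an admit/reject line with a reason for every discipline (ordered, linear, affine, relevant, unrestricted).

variable uses: n: 1×, a (λ-bound): 1×, d (λ-bound): 1×
use order (left to right): a, n, d
typing: ill-typed: an application expects T3 but receives T1 -> T1
ordered: ✗ — a type mismatch blocks all five
linear: ✗ — the type mismatch rejects it
affine: ✗ — not simply typable
relevant: ✗ — fails simple typing
unrestricted: ✗ — a type mismatch blocks all five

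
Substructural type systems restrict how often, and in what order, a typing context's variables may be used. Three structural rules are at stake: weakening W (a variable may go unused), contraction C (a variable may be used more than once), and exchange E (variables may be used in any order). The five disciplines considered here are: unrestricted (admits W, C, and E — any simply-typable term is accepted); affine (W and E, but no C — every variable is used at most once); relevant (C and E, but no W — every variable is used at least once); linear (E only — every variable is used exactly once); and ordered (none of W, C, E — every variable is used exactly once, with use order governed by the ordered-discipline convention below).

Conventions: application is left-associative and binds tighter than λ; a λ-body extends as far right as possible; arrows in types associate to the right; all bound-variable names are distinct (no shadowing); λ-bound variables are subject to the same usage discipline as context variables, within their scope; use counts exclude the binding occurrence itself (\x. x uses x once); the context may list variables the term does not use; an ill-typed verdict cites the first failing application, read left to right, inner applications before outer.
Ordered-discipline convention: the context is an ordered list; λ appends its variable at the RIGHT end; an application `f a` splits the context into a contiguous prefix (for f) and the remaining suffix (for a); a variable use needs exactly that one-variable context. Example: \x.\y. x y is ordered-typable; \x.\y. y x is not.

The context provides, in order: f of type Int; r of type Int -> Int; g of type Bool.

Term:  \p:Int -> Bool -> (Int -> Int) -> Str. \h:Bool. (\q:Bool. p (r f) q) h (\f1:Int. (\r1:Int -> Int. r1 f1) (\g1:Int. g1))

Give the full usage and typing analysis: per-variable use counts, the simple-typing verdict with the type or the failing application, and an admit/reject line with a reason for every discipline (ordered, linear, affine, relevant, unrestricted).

usage: f: 1, r: 1, g: 0, p (bound): 1, h (bound): 1, q (bound): 1, f1 (bound): 1, r1 (bound): 1, g1 (bound): 1
left-to-right use order: p, r, f, q, h, r1, f1, g1
typing: well-typed — term : (Int -> Bool -> (Int -> Int) -> Str) -> Bool -> Str
ordered ✗ (g left unused)
linear ✗ (g left unused)
affine ✓ (no duplicate uses among f, r, g, p, h, q, f1, r1, g1)
relevant ✗ (g left unused)
unrestricted ✓ (simply typable at (Int -> Bool -> (Int -> Int) -> Str) -> Bool -> Str; W, C, E all held)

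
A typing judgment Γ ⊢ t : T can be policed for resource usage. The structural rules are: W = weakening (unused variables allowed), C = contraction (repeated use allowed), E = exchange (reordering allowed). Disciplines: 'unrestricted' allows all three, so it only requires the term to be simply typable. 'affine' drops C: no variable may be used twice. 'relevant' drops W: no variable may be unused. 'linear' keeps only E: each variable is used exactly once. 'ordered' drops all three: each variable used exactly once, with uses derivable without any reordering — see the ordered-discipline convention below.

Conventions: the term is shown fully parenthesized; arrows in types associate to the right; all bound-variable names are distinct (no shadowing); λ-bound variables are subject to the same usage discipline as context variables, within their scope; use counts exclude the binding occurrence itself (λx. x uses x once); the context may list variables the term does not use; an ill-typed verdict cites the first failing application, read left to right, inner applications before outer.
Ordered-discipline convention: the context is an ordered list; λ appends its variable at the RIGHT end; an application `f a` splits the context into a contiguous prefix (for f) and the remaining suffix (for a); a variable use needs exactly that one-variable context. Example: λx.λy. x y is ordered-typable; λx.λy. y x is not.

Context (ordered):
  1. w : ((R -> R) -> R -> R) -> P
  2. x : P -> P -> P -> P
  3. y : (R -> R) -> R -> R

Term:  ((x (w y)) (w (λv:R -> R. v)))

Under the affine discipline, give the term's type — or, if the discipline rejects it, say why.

not well-typed under affine — w ×2 used more than once (contraction)
use counts: w=2; x=1; y=1; v (bound)=1
use order (left to right): x, w, y, w, v
typing: well-typed at P -> P
per-discipline verdicts: ordered ✗, linear ✗, affine ✗, relevant ✓, unrestricted ✓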